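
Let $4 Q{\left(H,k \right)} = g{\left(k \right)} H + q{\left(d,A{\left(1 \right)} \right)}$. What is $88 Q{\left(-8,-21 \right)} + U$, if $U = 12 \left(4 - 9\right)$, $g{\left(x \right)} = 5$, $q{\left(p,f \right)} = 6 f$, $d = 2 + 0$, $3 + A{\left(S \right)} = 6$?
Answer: $-544$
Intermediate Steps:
$A{\left(S \right)} = 3$ ($A{\left(S \right)} = -3 + 6 = 3$)
$d = 2$
$Q{\left(H,k \right)} = \frac{9}{2} + \frac{5 H}{4}$ ($Q{\left(H,k \right)} = \frac{5 H + 6 \cdot 3}{4} = \frac{5 H + 18}{4} = \frac{18 + 5 H}{4} = \frac{9}{2} + \frac{5 H}{4}$)
$U = -60$ ($U = 12 \left(-5\right) = -60$)
$88 Q{\left(-8,-21 \right)} + U = 88 \left(\frac{9}{2} + \frac{5}{4} \left(-8\right)\right) - 60 = 88 \left(\frac{9}{2} - 10\right) - 60 = 88 \left(- \frac{11}{2}\right) - 60 = -484 - 60 = -544$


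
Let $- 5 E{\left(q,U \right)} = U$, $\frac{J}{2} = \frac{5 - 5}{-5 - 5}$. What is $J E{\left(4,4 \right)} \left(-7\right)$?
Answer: $0$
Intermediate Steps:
$J = 0$ ($J = 2 \frac{5 - 5}{-5 - 5} = 2 \frac{0}{-10} = 2 \cdot 0 \left(- \frac{1}{10}\right) = 2 \cdot 0 = 0$)
$E{\left(q,U \right)} = - \frac{U}{5}$
$J E{\left(4,4 \right)} \left(-7\right) = 0 \left(\left(- \frac{1}{5}\right) 4\right) \left(-7\right) = 0 \left(- \frac{4}{5}\right) \left(-7\right) = 0 \left(-7\right) = 0$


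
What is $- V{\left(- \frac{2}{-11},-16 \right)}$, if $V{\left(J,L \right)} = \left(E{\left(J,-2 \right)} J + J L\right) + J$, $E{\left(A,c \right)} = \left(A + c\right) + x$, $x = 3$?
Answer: $\frac{304}{121} \approx 2.5124$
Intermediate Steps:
$E{\left(A,c \right)} = 3 + A + c$ ($E{\left(A,c \right)} = \left(A + c\right) + 3 = 3 + A + c$)
$V{\left(J,L \right)} = J + J L + J \left(1 + J\right)$ ($V{\left(J,L \right)} = \left(\left(3 + J - 2\right) J + J L\right) + J = \left(\left(1 + J\right) J + J L\right) + J = \left(J \left(1 + J\right) + J L\right) + J = \left(J L + J \left(1 + J\right)\right) + J = J + J L + J \left(1 + J\right)$)
$- V{\left(- \frac{2}{-11},-16 \right)} = - - \frac{2}{-11} \left(2 - \frac{2}{-11} - 16\right) = - \left(-2\right) \left(- \frac{1}{11}\right) \left(2 - - \frac{2}{11} - 16\right) = - \frac{2 \left(2 + \frac{2}{11} - 16\right)}{11} = - \frac{2 \left(-152\right)}{11 \cdot 11} = \left(-1\right) \left(- \frac{304}{121}\right) = \frac{304}{121}$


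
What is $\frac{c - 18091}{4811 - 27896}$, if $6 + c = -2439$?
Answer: $\frac{20536}{23085} \approx 0.88958$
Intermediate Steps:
$c = -2445$ ($c = -6 - 2439 = -2445$)
$\frac{c - 18091}{4811 - 27896} = \frac{-2445 - 18091}{4811 - 27896} = - \frac{20536}{-23085} = \left(-20536\right) \left(- \frac{1}{23085}\right) = \frac{20536}{23085}$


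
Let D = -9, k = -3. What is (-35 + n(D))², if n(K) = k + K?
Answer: 2209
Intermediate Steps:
n(K) = -3 + K
(-35 + n(D))² = (-35 + (-3 - 9))² = (-35 - 12)² = (-47)² = 2209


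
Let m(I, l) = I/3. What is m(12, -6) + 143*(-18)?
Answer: -2570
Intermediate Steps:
m(I, l) = I/3 (m(I, l) = I*(⅓) = I/3)
m(12, -6) + 143*(-18) = (⅓)*12 + 143*(-18) = 4 - 2574 = -2570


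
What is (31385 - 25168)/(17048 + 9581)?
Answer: 6217/26629 ≈ 0.23347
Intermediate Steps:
(31385 - 25168)/(17048 + 9581) = 6217/26629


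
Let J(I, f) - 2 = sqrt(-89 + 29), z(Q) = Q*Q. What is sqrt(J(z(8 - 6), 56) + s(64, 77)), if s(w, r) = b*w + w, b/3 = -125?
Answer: sqrt(-23934 + 2*I*sqrt(15)) ≈ 0.025 + 154.71*I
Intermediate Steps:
b = -375 (b = 3*(-125) = -375)
z(Q) = Q**2
s(w, r) = -374*w (s(w, r) = -375*w + w = -374*w)
J(I, f) = 2 + 2*I*sqrt(15) (J(I, f) = 2 + sqrt(-89 + 29) = 2 + sqrt(-60) = 2 + 2*I*sqrt(15))
sqrt(J(z(8 - 6), 56) + s(64, 77)) = sqrt((2 + 2*I*sqrt(15)) - 374*64) = sqrt((2 + 2*I*sqrt(15)) - 23936) = sqrt(-23934 + 2*I*sqrt(15))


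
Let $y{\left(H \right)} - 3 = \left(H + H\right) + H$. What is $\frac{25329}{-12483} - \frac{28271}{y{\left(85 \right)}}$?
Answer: $- \frac{39937975}{357846} \approx -111.61$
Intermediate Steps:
$y{\left(H \right)} = 3 + 3 H$ ($y{\left(H \right)} = 3 + \left(\left(H + H\right) + H\right) = 3 + \left(2 H + H\right) = 3 + 3 H$)
$\frac{25329}{-12483} - \frac{28271}{y{\left(85 \right)}} = \frac{25329}{-12483} - \frac{28271}{3 + 3 \cdot 85} = 25329 \left(- \frac{1}{12483}\right) - \frac{28271}{3 + 255} = - \frac{8443}{4161} - \frac{28271}{258} = - \frac{39937975}{357846}$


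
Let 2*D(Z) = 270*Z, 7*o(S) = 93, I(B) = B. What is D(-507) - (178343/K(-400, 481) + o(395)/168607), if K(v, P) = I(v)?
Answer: -32102368011793/472099600 ≈ -67999.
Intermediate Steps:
o(S) = 93/7 (o(S) = (⅐)*93 = 93/7)
K(v, P) = v
D(Z) = 135*Z (D(Z) = (270*Z)/2 = 135*Z)
D(-507) - (178343/K(-400, 481) + o(395)/168607) = 135*(-507) - (178343/(-400) + (93/7)/168607) = -68445 - (178343*(-1/400) + (93/7)*(1/168607)) = -68445 - (-178343/400 + 93/1180249) = -68445 - 1*(-210489110207/472099600) = -68445 + 210489110207/472099600 = -32102368011793/472099600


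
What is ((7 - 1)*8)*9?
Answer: 432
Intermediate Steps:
((7 - 1)*8)*9 = (6*8)*9 = 48*9 = 432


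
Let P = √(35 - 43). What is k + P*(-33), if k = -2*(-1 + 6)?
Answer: -10 - 66*I*√2 ≈ -10.0 - 93.338*I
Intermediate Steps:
k = -10 (k = -2*5 = -10)
P = 2*I*√2 (P = √(-8) = 2*I*√2 ≈ 2.8284*I)
k + P*(-33) = -10 + (2*I*√2)*(-33) = -10 - 66*I*√2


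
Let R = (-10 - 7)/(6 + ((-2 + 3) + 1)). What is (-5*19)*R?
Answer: 1615/8 ≈ 201.88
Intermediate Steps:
R = -17/8 (R = -17/(6 + (1 + 1)) = -17/(6 + 2) = -17/8 ≈ -2.1250)
(-5*19)*R = -5*19*(-17/8) = -95*(-17/8) = 1615/8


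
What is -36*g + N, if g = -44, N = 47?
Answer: 1631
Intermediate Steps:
-36*g + N = -36*(-44) + 47 = 1584 + 47 = 1631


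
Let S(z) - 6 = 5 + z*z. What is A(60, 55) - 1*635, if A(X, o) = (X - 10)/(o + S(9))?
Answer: -93295/147 ≈ -634.66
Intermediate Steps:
S(z) = 11 + z² (S(z) = 6 + (5 + z*z) = 6 + (5 + z²) = 11 + z²)
A(X, o) = (-10 + X)/(92 + o) (A(X, o) = (X - 10)/(o + (11 + 9²)) = (-10 + X)/(o + (11 + 81)) = (-10 + X)/(o + 92) = (-10 + X)/(92 + o))
A(60, 55) - 1*635 = (-10 + 60)/(92 + 55) - 1*635 = 50/147 - 635 = -93295/147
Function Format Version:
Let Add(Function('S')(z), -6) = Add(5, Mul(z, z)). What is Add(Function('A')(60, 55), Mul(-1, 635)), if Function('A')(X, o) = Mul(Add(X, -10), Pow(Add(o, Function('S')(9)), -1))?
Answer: Rational(-93295, 147) ≈ -634.66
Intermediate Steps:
Function('S')(z) = Add(11, Pow(z, 2)) (Function('S')(z) = Add(6, Add(5, Mul(z, z))) = Add(6, Add(5, Pow(z, 2))) = Add(11, Pow(z, 2)))
Function('A')(X, o) = Mul(Pow(Add(92, o), -1), Add(-10, X)) (Function('A')(X, o) = Mul(Add(X, -10), Pow(Add(o, Add(11, Pow(9, 2))), -1)) = Mul(Add(-10, X), Pow(Add(o, Add(11, 81)), -1)) = Mul(Add(-10, X), Pow(Add(o, 92), -1)) = Mul(Add(-10, X), Pow(Add(92, o), -1)) = Mul(Pow(Add(92, o), -1), Add(-10, X)))
Add(Function('A')(60, 55), Mul(-1, 635)) = Add(Mul(Pow(Add(92, 55), -1), Add(-10, 60)), Mul(-1, 635)) = Add(Mul(Pow(147, -1), 50), -635) = Add(Mul(Rational(1, 147), 50), -635) = Add(Rational(50, 147), -635) = Rational(-93295, 147)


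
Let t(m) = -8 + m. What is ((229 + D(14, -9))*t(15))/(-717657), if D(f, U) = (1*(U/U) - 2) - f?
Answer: -1498/717657 ≈ -0.0020873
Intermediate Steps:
D(f, U) = -1 - f (D(f, U) = (1*1 - 2) - f = (1 - 2) - f = -1 - f)
((229 + D(14, -9))*t(15))/(-717657) = ((229 + (-1 - 1*14))*(-8 + 15))/(-717657) = ((229 + (-1 - 14))*7)*(-1/717657) = ((229 - 15)*7)*(-1/717657) = (214*7)*(-1/717657) = 1498*(-1/717657) = -1498/717657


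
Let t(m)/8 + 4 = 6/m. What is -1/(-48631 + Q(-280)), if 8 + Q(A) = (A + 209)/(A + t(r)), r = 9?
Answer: 920/44747667 ≈ 2.0560e-5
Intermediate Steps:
t(m) = -32 + 48/m (t(m) = -32 + 8*(6/m) = -32 + 48/m)
Q(A) = -8 + (209 + A)/(-80/3 + A) (Q(A) = -8 + (A + 209)/(A + (-32 + 48/9)) = -8 + (209 + A)/(A + (-32 + 48*(⅑))) = -8 + (209 + A)/(A + (-32 + 16/3)) = -8 + (209 + A)/(A - 80/3) = -8 + (209 + A)/(-80/3 + A))
-1/(-48631 + Q(-280)) = -1/(-48631 + 7*(181 - 3*(-280))/(-80 + 3*(-280))) = -1/(-48631 + 7*(181 + 840)/(-80 - 840)) = -1/(-48631 + 7*1021/(-920)) = -1/(-48631 + 7*(-1/920)*1021) = -1/(-48631 - 7147/920) = -1/(-44747667/920) = -1*(-920/44747667) = 920/44747667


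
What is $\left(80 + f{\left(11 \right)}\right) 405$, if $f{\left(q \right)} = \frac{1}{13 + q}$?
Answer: $\frac{259335}{8} \approx 32417.0$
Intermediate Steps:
$\left(80 + f{\left(11 \right)}\right) 405 = \left(80 + \frac{1}{13 + 11}\right) 405 = \left(80 + \frac{1}{24}\right) 405 = \frac{1921}{24} \cdot 405 = \frac{259335}{8}$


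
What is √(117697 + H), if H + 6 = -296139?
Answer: 4*I*√11153 ≈ 422.43*I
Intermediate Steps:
H = -296145 (H = -6 - 296139 = -296145)
√(117697 + H) = √(117697 - 296145) = √(-178448) = 4*I*√11153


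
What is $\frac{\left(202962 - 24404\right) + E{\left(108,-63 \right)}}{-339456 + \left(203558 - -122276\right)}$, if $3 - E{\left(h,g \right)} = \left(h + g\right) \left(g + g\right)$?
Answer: $- \frac{184231}{13622} \approx -13.525$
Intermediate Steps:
$E{\left(h,g \right)} = 3 - 2 g \left(g + h\right)$ ($E{\left(h,g \right)} = 3 - \left(h + g\right) \left(g + g\right) = 3 - \left(g + h\right) 2 g = 3 - 2 g \left(g + h\right)$)
$\frac{\left(202962 - 24404\right) + E{\left(108,-63 \right)}}{-339456 + \left(203558 - -122276\right)} = \frac{\left(202962 - 24404\right) - \left(-3 - 13608 + 7938\right)}{-339456 + \left(203558 - -122276\right)} = \frac{178558 + \left(3 - 7938 + 13608\right)}{-339456 + \left(203558 + 122276\right)} = \frac{178558 + \left(3 - 7938 + 13608\right)}{-339456 + 325834} = \frac{178558 + 5673}{-13622} = 184231 \left(- \frac{1}{13622}\right) = - \frac{184231}{13622}$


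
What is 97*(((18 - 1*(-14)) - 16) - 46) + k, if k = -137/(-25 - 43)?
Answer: -197743/68 ≈ -2908.0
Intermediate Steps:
k = 137/68 (k = -137/(-68) = -137*(-1/68) = 137/68 ≈ 2.0147)
97*(((18 - 1*(-14)) - 16) - 46) + k = 97*(((18 - 1*(-14)) - 16) - 46) + 137/68 = 97*(((18 + 14) - 16) - 46) + 137/68 = 97*((32 - 16) - 46) + 137/68 = 97*(16 - 46) + 137/68 = 97*(-30) + 137/68 = -2910 + 137/68 = -197743/68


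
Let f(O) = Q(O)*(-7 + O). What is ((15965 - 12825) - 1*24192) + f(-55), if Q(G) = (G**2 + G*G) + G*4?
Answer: -382512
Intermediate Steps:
Q(G) = 2*G**2 + 4*G (Q(G) = (G**2 + G**2) + 4*G = 2*G**2 + 4*G)
f(O) = 2*O*(-7 + O)*(2 + O) (f(O) = (2*O*(2 + O))*(-7 + O) = 2*O*(-7 + O)*(2 + O))
((15965 - 12825) - 1*24192) + f(-55) = ((15965 - 12825) - 1*24192) + 2*(-55)*(-7 - 55)*(2 - 55) = (3140 - 24192) + 2*(-55)*(-62)*(-53) = -21052 - 361460 = -382512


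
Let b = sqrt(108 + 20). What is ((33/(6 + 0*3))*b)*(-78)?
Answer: -3432*sqrt(2) ≈ -4853.6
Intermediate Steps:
b = 8*sqrt(2) (b = sqrt(128) = 8*sqrt(2) ≈ 11.314)
((33/(6 + 0*3))*b)*(-78) = ((33/(6 + 0*3))*(8*sqrt(2)))*(-78) = ((33/(6 + 0))*(8*sqrt(2)))*(-78) = ((33/6)*(8*sqrt(2)))*(-78) = ((33*(1/6))*(8*sqrt(2)))*(-78) = (11*(8*sqrt(2))/2)*(-78) = (44*sqrt(2))*(-78) = -3432*sqrt(2)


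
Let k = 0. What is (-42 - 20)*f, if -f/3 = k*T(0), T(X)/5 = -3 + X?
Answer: 0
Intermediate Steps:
T(X) = -15 + 5*X (T(X) = 5*(-3 + X) = -15 + 5*X)
f = 0 (f = -0*(-15 + 5*0) = -0*(-15 + 0) = -0*(-15) = -3*0 = 0)
(-42 - 20)*f = (-42 - 20)*0 = -62*0 = 0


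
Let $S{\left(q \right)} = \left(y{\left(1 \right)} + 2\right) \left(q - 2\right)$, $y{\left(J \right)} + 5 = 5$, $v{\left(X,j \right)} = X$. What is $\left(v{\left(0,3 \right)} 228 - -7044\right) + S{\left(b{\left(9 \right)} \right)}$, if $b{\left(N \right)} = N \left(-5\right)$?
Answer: $6950$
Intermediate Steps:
$b{\left(N \right)} = - 5 N$
$y{\left(J \right)} = 0$ ($y{\left(J \right)} = -5 + 5 = 0$)
$S{\left(q \right)} = -4 + 2 q$ ($S{\left(q \right)} = \left(0 + 2\right) \left(q - 2\right) = 2 \left(-2 + q\right) = -4 + 2 q$)
$\left(v{\left(0,3 \right)} 228 - -7044\right) + S{\left(b{\left(9 \right)} \right)} = \left(0 \cdot 228 - -7044\right) + \left(-4 + 2 \left(\left(-5\right) 9\right)\right) = \left(0 + 7044\right) + \left(-4 + 2 \left(-45\right)\right) = 7044 - 94 = 6950$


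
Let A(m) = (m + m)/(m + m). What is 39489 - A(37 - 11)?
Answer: 39488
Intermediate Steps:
A(m) = 1 (A(m) = (2*m)/((2*m)) = (2*m)*(1/(2*m)) = 1)
39489 - A(37 - 11) = 39489 - 1*1 = 39489 - 1 = 39488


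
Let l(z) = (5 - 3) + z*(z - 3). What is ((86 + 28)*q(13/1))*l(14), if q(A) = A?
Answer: 231192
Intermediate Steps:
l(z) = 2 + z*(-3 + z)
((86 + 28)*q(13/1))*l(14) = ((86 + 28)*(13/1))*(2 + 14² - 3*14) = (114*(13*1))*(2 + 196 - 42) = (114*13)*156 = 1482*156 = 231192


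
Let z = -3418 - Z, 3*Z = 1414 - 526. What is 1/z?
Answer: -1/3714 ≈ -0.00026925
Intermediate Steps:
Z = 296 (Z = (1414 - 526)/3 = (1/3)*888 = 296)
z = -3714 (z = -3418 - 1*296 = -3418 - 296 = -3714)
1/z = 1/(-3714) = -1/3714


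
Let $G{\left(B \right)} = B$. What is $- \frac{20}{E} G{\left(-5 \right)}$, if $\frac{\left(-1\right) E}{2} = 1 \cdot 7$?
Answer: $- \frac{50}{7} \approx -7.1429$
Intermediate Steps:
$E = -14$ ($E = - 2 \cdot 1 \cdot 7 = \left(-2\right) 7 = -14$)
$- \frac{20}{E} G{\left(-5 \right)} = - \frac{20}{-14} \left(-5\right) = \left(-20\right) \left(- \frac{1}{14}\right) \left(-5\right) = \frac{10}{7} \left(-5\right) = - \frac{50}{7}$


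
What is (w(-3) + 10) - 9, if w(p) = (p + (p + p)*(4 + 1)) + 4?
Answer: -28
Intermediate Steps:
w(p) = 4 + 11*p (w(p) = (p + (2*p)*5) + 4 = (p + 10*p) + 4 = 11*p + 4 = 4 + 11*p)
(w(-3) + 10) - 9 = ((4 + 11*(-3)) + 10) - 9 = ((4 - 33) + 10) - 9 = (-29 + 10) - 9 = -19 - 9 = -28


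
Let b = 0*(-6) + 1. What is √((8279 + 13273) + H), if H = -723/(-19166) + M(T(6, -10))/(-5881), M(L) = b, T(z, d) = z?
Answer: √200009310829970726/3046358 ≈ 146.81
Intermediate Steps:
b = 1 (b = 0 + 1 = 1)
M(L) = 1
H = 4232797/112715246 (H = -723/(-19166) + 1/(-5881) = -723*(-1/19166) + 1*(-1/5881) = 723/19166 - 1/5881 = 4232797/112715246 ≈ 0.037553)
√((8279 + 13273) + H) = √((8279 + 13273) + 4232797/112715246) = √(21552 + 4232797/112715246) = √(2429243214589/112715246) = √200009310829970726/3046358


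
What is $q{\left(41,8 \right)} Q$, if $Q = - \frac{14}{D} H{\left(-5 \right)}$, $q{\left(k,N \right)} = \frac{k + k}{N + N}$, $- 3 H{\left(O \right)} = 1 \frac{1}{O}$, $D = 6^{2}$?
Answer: $- \frac{287}{2160} \approx -0.13287$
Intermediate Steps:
$D = 36$
$H{\left(O \right)} = - \frac{1}{3 O}$ ($H{\left(O \right)} = - \frac{1 \frac{1}{O}}{3} = - \frac{1}{3 O}$)
$q{\left(k,N \right)} = \frac{k}{N}$ ($q{\left(k,N \right)} = \frac{2 k}{2 N} = 2 k \frac{1}{2 N} = \frac{k}{N}$)
$Q = - \frac{7}{270}$ ($Q = - \frac{14}{36} \left(- \frac{1}{3 \left(-5\right)}\right) = \left(-14\right) \frac{1}{36} \left(\left(- \frac{1}{3}\right) \left(- \frac{1}{5}\right)\right) = \left(- \frac{7}{18}\right) \frac{1}{15} = - \frac{7}{270} \approx -0.025926$)
$q{\left(41,8 \right)} Q = \frac{41}{8} \left(- \frac{7}{270}\right) = - \frac{287}{2160}$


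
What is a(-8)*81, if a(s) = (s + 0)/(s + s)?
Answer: 81/2 ≈ 40.500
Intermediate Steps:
a(s) = 1/2 (a(s) = s/((2*s)) = s*(1/(2*s)) = 1/2)
a(-8)*81 = (1/2)*81 = 81/2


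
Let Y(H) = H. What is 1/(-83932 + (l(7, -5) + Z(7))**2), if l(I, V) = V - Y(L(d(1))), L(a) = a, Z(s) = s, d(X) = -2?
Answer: -1/83916 ≈ -1.1917e-5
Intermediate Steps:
l(I, V) = 2 + V (l(I, V) = V - 1*(-2) = V + 2 = 2 + V)
1/(-83932 + (l(7, -5) + Z(7))**2) = 1/(-83932 + ((2 - 5) + 7)**2) = 1/(-83932 + (-3 + 7)**2) = 1/(-83932 + 4**2) = 1/(-83932 + 16) = 1/(-83916) = -1/83916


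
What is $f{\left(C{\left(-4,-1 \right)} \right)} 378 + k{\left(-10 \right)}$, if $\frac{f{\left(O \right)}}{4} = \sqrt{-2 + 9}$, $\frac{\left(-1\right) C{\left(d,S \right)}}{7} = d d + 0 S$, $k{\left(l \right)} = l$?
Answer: $-10 + 1512 \sqrt{7} \approx 3990.4$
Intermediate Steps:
$C{\left(d,S \right)} = - 7 d^{2}$ ($C{\left(d,S \right)} = - 7 \left(d d + 0 S\right) = - 7 \left(d^{2} + 0\right) = - 7 d^{2}$)
$f{\left(O \right)} = 4 \sqrt{7}$ ($f{\left(O \right)} = 4 \sqrt{-2 + 9} = 4 \sqrt{7}$)
$f{\left(C{\left(-4,-1 \right)} \right)} 378 + k{\left(-10 \right)} = 4 \sqrt{7} \cdot 378 - 10 = 1512 \sqrt{7} - 10 = -10 + 1512 \sqrt{7}$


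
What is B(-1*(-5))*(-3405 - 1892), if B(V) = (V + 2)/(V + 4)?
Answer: -37079/9 ≈ -4119.9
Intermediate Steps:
B(V) = (2 + V)/(4 + V)
B(-1*(-5))*(-3405 - 1892) = ((2 - 1*(-5))/(4 - 1*(-5)))*(-3405 - 1892) = ((2 + 5)/(4 + 5))*(-5297) = (7/9)*(-5297) = -37079/9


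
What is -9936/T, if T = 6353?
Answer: -9936/6353 ≈ -1.5640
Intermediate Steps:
-9936/T = -9936/6353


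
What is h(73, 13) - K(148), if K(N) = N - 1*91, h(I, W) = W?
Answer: -44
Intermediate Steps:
K(N) = -91 + N (K(N) = N - 91 = -91 + N)
h(73, 13) - K(148) = 13 - (-91 + 148) = 13 - 1*57 = 13 - 57 = -44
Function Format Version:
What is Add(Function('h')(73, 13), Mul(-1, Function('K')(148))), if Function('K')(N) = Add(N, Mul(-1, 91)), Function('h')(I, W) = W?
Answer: -44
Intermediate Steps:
Function('K')(N) = Add(-91, N) (Function('K')(N) = Add(N, -91) = Add(-91, N))
Add(Function('h')(73, 13), Mul(-1, Function('K')(148))) = Add(13, Mul(-1, Add(-91, 148))) = Add(13, Mul(-1, 57)) = Add(13, -57) = -44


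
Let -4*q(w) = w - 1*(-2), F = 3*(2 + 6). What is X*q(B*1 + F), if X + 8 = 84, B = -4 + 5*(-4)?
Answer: -38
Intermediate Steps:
B = -24 (B = -4 - 20 = -24)
X = 76 (X = -8 + 84 = 76)
F = 24 (F = 3*8 = 24)
q(w) = -½ - w/4 (q(w) = -(w - 1*(-2))/4 = -(w + 2)/4 = -(2 + w)/4 = -½ - w/4)
X*q(B*1 + F) = 76*(-½ - (-24*1 + 24)/4) = 76*(-½ - (-24 + 24)/4) = 76*(-½ - ¼*0) = 76*(-½ + 0) = 76*(-½) = -38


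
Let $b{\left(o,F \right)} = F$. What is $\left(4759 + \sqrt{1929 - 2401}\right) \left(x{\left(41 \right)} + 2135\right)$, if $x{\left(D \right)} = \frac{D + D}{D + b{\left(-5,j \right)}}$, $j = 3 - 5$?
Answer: $\frac{396648373}{39} + \frac{166694 i \sqrt{118}}{39} \approx 1.017 \cdot 10^{7} + 46430.0 i$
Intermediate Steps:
$j = -2$ ($j = 3 - 5 = -2$)
$x{\left(D \right)} = \frac{2 D}{-2 + D}$ ($x{\left(D \right)} = \frac{D + D}{D - 2} = \frac{2 D}{-2 + D}$)
$\left(4759 + \sqrt{1929 - 2401}\right) \left(x{\left(41 \right)} + 2135\right) = \left(4759 + \sqrt{1929 - 2401}\right) \left(2 \cdot 41 \frac{1}{-2 + 41} + 2135\right) = \left(4759 + \sqrt{-472}\right) \left(2 \cdot 41 \cdot \frac{1}{39} + 2135\right) = \left(4759 + 2 i \sqrt{118}\right) \left(2 \cdot 41 \cdot \frac{1}{39} + 2135\right) = \left(4759 + 2 i \sqrt{118}\right) \left(\frac{82}{39} + 2135\right) = \left(4759 + 2 i \sqrt{118}\right) \frac{83347}{39} = \frac{396648373}{39} + \frac{166694 i \sqrt{118}}{39}$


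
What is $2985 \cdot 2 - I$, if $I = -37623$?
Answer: $43593$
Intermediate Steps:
$2985 \cdot 2 - I = 2985 \cdot 2 - -37623 = 5970 + 37623 = 43593$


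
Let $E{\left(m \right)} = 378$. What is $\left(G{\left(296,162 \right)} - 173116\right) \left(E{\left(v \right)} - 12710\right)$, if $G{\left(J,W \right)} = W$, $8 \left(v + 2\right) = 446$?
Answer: $2132868728$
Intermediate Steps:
$v = \frac{215}{4}$ ($v = -2 + \frac{1}{8} \cdot 446 = -2 + \frac{223}{4} = \frac{215}{4} \approx 53.75$)
$\left(G{\left(296,162 \right)} - 173116\right) \left(E{\left(v \right)} - 12710\right) = \left(162 - 173116\right) \left(378 - 12710\right) = \left(-172954\right) \left(-12332\right) = 2132868728$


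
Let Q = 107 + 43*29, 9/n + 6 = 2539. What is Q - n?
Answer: 3429673/2533 ≈ 1354.0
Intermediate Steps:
n = 9/2533 (n = 9/(-6 + 2539) = 9/2533 ≈ 0.0035531)
Q = 1354 (Q = 107 + 1247 = 1354)
Q - n = 1354 - 1*9/2533 = 1354 - 9/2533 = 3429673/2533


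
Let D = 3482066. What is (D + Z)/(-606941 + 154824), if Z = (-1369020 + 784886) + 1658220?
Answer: -4556152/452117 ≈ -10.077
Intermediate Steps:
Z = 1074086 (Z = -584134 + 1658220 = 1074086)
(D + Z)/(-606941 + 154824) = (3482066 + 1074086)/(-606941 + 154824) = 4556152/(-452117) = 4556152*(-1/452117) = -4556152/452117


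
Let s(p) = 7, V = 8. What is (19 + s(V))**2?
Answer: 676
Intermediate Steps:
(19 + s(V))**2 = (19 + 7)**2 = 26**2 = 676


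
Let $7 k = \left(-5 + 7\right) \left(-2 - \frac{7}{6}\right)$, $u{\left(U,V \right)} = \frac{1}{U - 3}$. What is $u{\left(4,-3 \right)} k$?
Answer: $- \frac{19}{21} \approx -0.90476$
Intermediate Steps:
$u{\left(U,V \right)} = \frac{1}{-3 + U}$
$k = - \frac{19}{21}$ ($k = \frac{\left(-5 + 7\right) \left(-2 - \frac{7}{6}\right)}{7} = \frac{2 \left(-2 - \frac{7}{6}\right)}{7} = \frac{2 \left(- \frac{19}{6}\right)}{7} = \frac{1}{7} \left(- \frac{19}{3}\right) = - \frac{19}{21} \approx -0.90476$)
$u{\left(4,-3 \right)} k = \frac{1}{-3 + 4} \left(- \frac{19}{21}\right) = 1^{-1} \left(- \frac{19}{21}\right) = 1 \left(- \frac{19}{21}\right) = - \frac{19}{21}$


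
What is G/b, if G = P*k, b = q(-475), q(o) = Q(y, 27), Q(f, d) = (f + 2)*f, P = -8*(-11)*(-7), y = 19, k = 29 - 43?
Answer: 1232/57 ≈ 21.614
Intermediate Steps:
k = -14
P = -616 (P = 88*(-7) = -616)
Q(f, d) = f*(2 + f) (Q(f, d) = (2 + f)*f = f*(2 + f))
q(o) = 399 (q(o) = 19*(2 + 19) = 19*21 = 399)
b = 399
G = 8624 (G = -616*(-14) = 8624)
G/b = 8624/399 = 8624*(1/399) = 1232/57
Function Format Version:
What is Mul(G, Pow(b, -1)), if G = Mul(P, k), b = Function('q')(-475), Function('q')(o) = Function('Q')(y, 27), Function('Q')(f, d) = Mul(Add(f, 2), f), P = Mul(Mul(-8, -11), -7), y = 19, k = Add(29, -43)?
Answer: Rational(1232, 57) ≈ 21.614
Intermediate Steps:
k = -14
P = -616 (P = Mul(88, -7) = -616)
Function('Q')(f, d) = Mul(f, Add(2, f)) (Function('Q')(f, d) = Mul(Add(2, f), f) = Mul(f, Add(2, f)))
Function('q')(o) = 399 (Function('q')(o) = Mul(19, Add(2, 19)) = Mul(19, 21) = 399)
b = 399
G = 8624 (G = Mul(-616, -14) = 8624)
Mul(G, Pow(b, -1)) = Mul(8624, Pow(399, -1)) = Mul(8624, Rational(1, 399)) = Rational(1232, 57)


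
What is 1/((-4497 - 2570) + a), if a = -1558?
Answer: -1/8625 ≈ -0.00011594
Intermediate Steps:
1/((-4497 - 2570) + a) = 1/((-4497 - 2570) - 1558) = 1/(-7067 - 1558) = 1/(-8625) = -1/8625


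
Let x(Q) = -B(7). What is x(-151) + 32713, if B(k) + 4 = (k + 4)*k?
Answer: 32640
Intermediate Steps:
B(k) = -4 + k*(4 + k) (B(k) = -4 + (k + 4)*k = -4 + (4 + k)*k = -4 + k*(4 + k))
x(Q) = -73 (x(Q) = -(-4 + 7² + 4*7) = -(-4 + 49 + 28) = -1*73 = -73)
x(-151) + 32713 = -73 + 32713 = 32640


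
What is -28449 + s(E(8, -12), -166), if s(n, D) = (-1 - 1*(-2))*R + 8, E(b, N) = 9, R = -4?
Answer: -28445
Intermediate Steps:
s(n, D) = 4 (s(n, D) = (-1 - 1*(-2))*(-4) + 8 = (-1 + 2)*(-4) + 8 = 1*(-4) + 8 = -4 + 8 = 4)
-28449 + s(E(8, -12), -166) = -28449 + 4 = -28445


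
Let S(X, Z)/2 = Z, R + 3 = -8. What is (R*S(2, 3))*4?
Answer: -264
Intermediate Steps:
R = -11 (R = -3 - 8 = -11)
S(X, Z) = 2*Z
(R*S(2, 3))*4 = -22*3*4 = -11*6*4 = -66*4 = -264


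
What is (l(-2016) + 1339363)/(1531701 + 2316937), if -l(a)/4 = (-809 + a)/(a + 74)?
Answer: 1300515823/3737027498 ≈ 0.34801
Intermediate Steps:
l(a) = -4*(-809 + a)/(74 + a) (l(a) = -4*(-809 + a)/(a + 74) = -4*(-809 + a)/(74 + a))
(l(-2016) + 1339363)/(1531701 + 2316937) = (4*(809 - 1*(-2016))/(74 - 2016) + 1339363)/(1531701 + 2316937) = (4*(809 + 2016)/(-1942) + 1339363)/3848638 = (4*(-1/1942)*2825 + 1339363)*(1/3848638) = (-5650/971 + 1339363)*(1/3848638) = (1300515823/971)*(1/3848638) = 1300515823/3737027498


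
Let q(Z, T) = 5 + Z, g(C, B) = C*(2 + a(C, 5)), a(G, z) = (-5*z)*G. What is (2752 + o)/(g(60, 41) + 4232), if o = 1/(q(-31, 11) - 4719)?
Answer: -13058239/406399760 ≈ -0.032131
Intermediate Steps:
a(G, z) = -5*G*z
g(C, B) = C*(2 - 25*C) (g(C, B) = C*(2 - 5*C*5) = C*(2 - 25*C))
o = -1/4745 (o = 1/((5 - 31) - 4719) = 1/(-26 - 4719) = 1/(-4745) = -1/4745 ≈ -0.00021075)
(2752 + o)/(g(60, 41) + 4232) = (2752 - 1/4745)/(60*(2 - 25*60) + 4232) = 13058239/(4745*(60*(2 - 1500) + 4232)) = 13058239/(4745*(60*(-1498) + 4232)) = 13058239/(4745*(-89880 + 4232)) = (13058239/4745)/(-85648) = (13058239/4745)*(-1/85648) = -13058239/406399760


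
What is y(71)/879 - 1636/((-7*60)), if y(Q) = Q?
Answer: 40774/10255 ≈ 3.9760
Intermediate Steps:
y(71)/879 - 1636/((-7*60)) = 71/879 - 1636/((-7*60)) = 71*(1/879) - 1636/(-420) = 71/879 - 1636*(-1/420) = 71/879 + 409/105 = 40774/10255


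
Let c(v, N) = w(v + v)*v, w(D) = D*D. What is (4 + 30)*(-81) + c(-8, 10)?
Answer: -4802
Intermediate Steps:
w(D) = D**2
c(v, N) = 4*v**3 (c(v, N) = (v + v)**2*v = (2*v)**2*v = (4*v**2)*v = 4*v**3)
(4 + 30)*(-81) + c(-8, 10) = (4 + 30)*(-81) + 4*(-8)**3 = 34*(-81) + 4*(-512) = -2754 - 2048 = -4802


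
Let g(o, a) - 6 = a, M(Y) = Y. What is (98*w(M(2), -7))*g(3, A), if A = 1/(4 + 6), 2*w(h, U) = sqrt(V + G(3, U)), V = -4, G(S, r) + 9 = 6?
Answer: 2989*I*sqrt(7)/10 ≈ 790.82*I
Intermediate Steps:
G(S, r) = -3 (G(S, r) = -9 + 6 = -3)
w(h, U) = I*sqrt(7)/2 (w(h, U) = sqrt(-4 - 3)/2 = sqrt(-7)/2 = (I*sqrt(7))/2 = I*sqrt(7)/2)
A = 1/10 ≈ 0.10000
g(o, a) = 6 + a
(98*w(M(2), -7))*g(3, A) = (98*(I*sqrt(7)/2))*(6 + 1/10) = (49*I*sqrt(7))*(61/10) = 2989*I*sqrt(7)/10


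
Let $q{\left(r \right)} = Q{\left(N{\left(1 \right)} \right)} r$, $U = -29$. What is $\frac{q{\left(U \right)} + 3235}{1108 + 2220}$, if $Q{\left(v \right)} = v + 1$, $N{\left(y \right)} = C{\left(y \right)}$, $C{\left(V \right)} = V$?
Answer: $\frac{3177}{3328} \approx 0.95463$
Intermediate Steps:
$N{\left(y \right)} = y$
$Q{\left(v \right)} = 1 + v$
$q{\left(r \right)} = 2 r$ ($q{\left(r \right)} = \left(1 + 1\right) r = 2 r$)
$\frac{q{\left(U \right)} + 3235}{1108 + 2220} = \frac{2 \left(-29\right) + 3235}{1108 + 2220} = \frac{-58 + 3235}{3328} = 3177 \cdot \frac{1}{3328} = \frac{3177}{3328}$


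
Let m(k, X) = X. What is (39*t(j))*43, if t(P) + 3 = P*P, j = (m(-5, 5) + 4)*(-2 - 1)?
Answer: 1217502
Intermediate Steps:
j = -27 (j = (5 + 4)*(-2 - 1) = 9*(-3) = -27)
t(P) = -3 + P² (t(P) = -3 + P*P = -3 + P²)
(39*t(j))*43 = (39*(-3 + (-27)²))*43 = (39*(-3 + 729))*43 = (39*726)*43 = 28314*43 = 1217502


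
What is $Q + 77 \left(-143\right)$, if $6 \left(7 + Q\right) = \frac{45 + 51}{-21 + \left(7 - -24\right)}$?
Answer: $- \frac{55082}{5} \approx -11016.0$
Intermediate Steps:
$Q = - \frac{27}{5}$ ($Q = -7 + \frac{\left(45 + 51\right) \frac{1}{-21 + \left(7 - -24\right)}}{6} = -7 + \frac{96 \frac{1}{-21 + \left(7 + 24\right)}}{6} = -7 + \frac{96 \frac{1}{-21 + 31}}{6} = -7 + \frac{96 \cdot \frac{1}{10}}{6} = -7 + \frac{1}{6} \cdot \frac{48}{5} = -7 + \frac{8}{5} = - \frac{27}{5} \approx -5.4$)
$Q + 77 \left(-143\right) = - \frac{27}{5} + 77 \left(-143\right) = - \frac{27}{5} - 11011 = - \frac{55082}{5}$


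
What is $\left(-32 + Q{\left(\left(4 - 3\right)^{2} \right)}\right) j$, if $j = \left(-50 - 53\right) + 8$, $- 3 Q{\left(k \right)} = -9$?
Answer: $2755$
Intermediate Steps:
$Q{\left(k \right)} = 3$ ($Q{\left(k \right)} = \left(- \frac{1}{3}\right) \left(-9\right) = 3$)
$j = -95$ ($j = -103 + 8 = -95$)
$\left(-32 + Q{\left(\left(4 - 3\right)^{2} \right)}\right) j = \left(-32 + 3\right) \left(-95\right) = \left(-29\right) \left(-95\right) = 2755$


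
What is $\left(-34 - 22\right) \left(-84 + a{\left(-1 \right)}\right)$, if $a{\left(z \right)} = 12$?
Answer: $4032$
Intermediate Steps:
$\left(-34 - 22\right) \left(-84 + a{\left(-1 \right)}\right) = \left(-34 - 22\right) \left(-84 + 12\right) = \left(-34 - 22\right) \left(-72\right) = \left(-56\right) \left(-72\right) = 4032$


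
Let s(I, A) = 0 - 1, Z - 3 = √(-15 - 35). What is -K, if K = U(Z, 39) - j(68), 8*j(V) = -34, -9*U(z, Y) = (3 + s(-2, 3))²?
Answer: -137/36 ≈ -3.8056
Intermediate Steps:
Z = 3 + 5*I*√2 (Z = 3 + √(-15 - 35) = 3 + √(-50) = 3 + 5*I*√2 ≈ 3.0 + 7.0711*I)
s(I, A) = -1
U(z, Y) = -4/9 (U(z, Y) = -(3 - 1)²/9 = -⅑*2² = -⅑*4 = -4/9)
j(V) = -17/4 (j(V) = (⅛)*(-34) = -17/4)
K = 137/36 (K = -4/9 - 1*(-17/4) = -4/9 + 17/4 = 137/36 ≈ 3.8056)
-K = -1*137/36 = -137/36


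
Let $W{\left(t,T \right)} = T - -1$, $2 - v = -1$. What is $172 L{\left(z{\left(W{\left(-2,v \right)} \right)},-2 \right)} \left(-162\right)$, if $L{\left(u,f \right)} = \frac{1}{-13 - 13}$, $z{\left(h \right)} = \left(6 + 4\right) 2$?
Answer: $\frac{13932}{13} \approx 1071.7$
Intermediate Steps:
$v = 3$ ($v = 2 - -1 = 2 + 1 = 3$)
$W{\left(t,T \right)} = 1 + T$ ($W{\left(t,T \right)} = T + 1 = 1 + T$)
$z{\left(h \right)} = 20$ ($z{\left(h \right)} = 10 \cdot 2 = 20$)
$L{\left(u,f \right)} = - \frac{1}{26}$ ($L{\left(u,f \right)} = \frac{1}{-26} = - \frac{1}{26}$)
$172 L{\left(z{\left(W{\left(-2,v \right)} \right)},-2 \right)} \left(-162\right) = 172 \left(- \frac{1}{26}\right) \left(-162\right) = \left(- \frac{86}{13}\right) \left(-162\right) = \frac{13932}{13}$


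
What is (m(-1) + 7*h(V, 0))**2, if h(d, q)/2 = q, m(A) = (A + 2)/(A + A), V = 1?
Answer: 1/4 ≈ 0.25000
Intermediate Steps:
m(A) = (2 + A)/(2*A) (m(A) = (2 + A)/((2*A)) = (2 + A)*(1/(2*A)) = (2 + A)/(2*A))
h(d, q) = 2*q
(m(-1) + 7*h(V, 0))**2 = ((1/2)*(2 - 1)/(-1) + 7*(2*0))**2 = ((1/2)*(-1)*1 + 7*0)**2 = (-1/2 + 0)**2 = (-1/2)**2 = 1/4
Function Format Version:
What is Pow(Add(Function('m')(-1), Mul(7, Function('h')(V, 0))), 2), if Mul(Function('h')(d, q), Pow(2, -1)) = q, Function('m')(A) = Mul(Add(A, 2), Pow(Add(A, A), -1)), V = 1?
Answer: Rational(1, 4) ≈ 0.25000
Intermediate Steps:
Function('m')(A) = Mul(Rational(1, 2), Pow(A, -1), Add(2, A)) (Function('m')(A) = Mul(Add(2, A), Pow(Mul(2, A), -1)) = Mul(Add(2, A), Mul(Rational(1, 2), Pow(A, -1))) = Mul(Rational(1, 2), Pow(A, -1), Add(2, A)))
Function('h')(d, q) = Mul(2, q)
Pow(Add(Function('m')(-1), Mul(7, Function('h')(V, 0))), 2) = Pow(Add(Mul(Rational(1, 2), Pow(-1, -1), Add(2, -1)), Mul(7, Mul(2, 0))), 2) = Pow(Add(Mul(Rational(1, 2), -1, 1), Mul(7, 0)), 2) = Pow(Add(Rational(-1, 2), 0), 2) = Pow(Rational(-1, 2), 2) = Rational(1, 4)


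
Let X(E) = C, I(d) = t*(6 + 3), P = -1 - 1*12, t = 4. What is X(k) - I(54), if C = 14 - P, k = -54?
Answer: -9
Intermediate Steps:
P = -13 (P = -1 - 12 = -13)
I(d) = 36 (I(d) = 4*(6 + 3) = 4*9 = 36)
C = 27 (C = 14 - 1*(-13) = 14 + 13 = 27)
X(E) = 27
X(k) - I(54) = 27 - 1*36 = 27 - 36 = -9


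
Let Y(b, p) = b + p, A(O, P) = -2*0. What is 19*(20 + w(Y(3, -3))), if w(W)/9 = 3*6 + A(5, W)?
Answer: 3458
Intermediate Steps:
A(O, P) = 0
w(W) = 162 (w(W) = 9*(3*6 + 0) = 9*(18 + 0) = 9*18 = 162)
19*(20 + w(Y(3, -3))) = 19*(20 + 162) = 19*182 = 3458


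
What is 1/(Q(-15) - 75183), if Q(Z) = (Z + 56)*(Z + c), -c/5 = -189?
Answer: -1/37053 ≈ -2.6988e-5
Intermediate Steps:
c = 945 (c = -5*(-189) = 945)
Q(Z) = (56 + Z)*(945 + Z) (Q(Z) = (Z + 56)*(Z + 945) = (56 + Z)*(945 + Z))
1/(Q(-15) - 75183) = 1/((52920 + (-15)**2 + 1001*(-15)) - 75183) = 1/((52920 + 225 - 15015) - 75183) = 1/(38130 - 75183) = 1/(-37053) = -1/37053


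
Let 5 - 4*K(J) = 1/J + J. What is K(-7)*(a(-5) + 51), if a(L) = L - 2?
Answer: 935/7 ≈ 133.57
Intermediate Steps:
K(J) = 5/4 - J/4 - 1/(4*J) (K(J) = 5/4 - (1/J + J)/4 = 5/4 - (J + 1/J)/4 = 5/4 + (-J/4 - 1/(4*J)) = 5/4 - J/4 - 1/(4*J))
a(L) = -2 + L
K(-7)*(a(-5) + 51) = ((¼)*(-1 - 1*(-7)*(-5 - 7))/(-7))*((-2 - 5) + 51) = ((¼)*(-⅐)*(-1 - 1*(-7)*(-12)))*(-7 + 51) = ((¼)*(-⅐)*(-1 - 84))*44 = ((¼)*(-⅐)*(-85))*44 = (85/28)*44 = 935/7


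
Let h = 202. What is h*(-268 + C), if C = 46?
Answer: -44844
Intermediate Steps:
h*(-268 + C) = 202*(-268 + 46) = 202*(-222) = -44844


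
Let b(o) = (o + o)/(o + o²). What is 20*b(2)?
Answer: 40/3 ≈ 13.333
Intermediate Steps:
b(o) = 2*o/(o + o²) (b(o) = (2*o)/(o + o²) = 2*o/(o + o²))
20*b(2) = 20*(2/(1 + 2)) = 20*(2/3) = 20*(2*(⅓)) = 20*(⅔) = 40/3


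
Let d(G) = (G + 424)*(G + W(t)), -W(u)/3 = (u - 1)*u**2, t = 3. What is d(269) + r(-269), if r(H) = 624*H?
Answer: -18861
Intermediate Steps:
W(u) = -3*u**2*(-1 + u) (W(u) = -3*(u - 1)*u**2 = -3*(-1 + u)*u**2 = -3*u**2*(-1 + u))
d(G) = (-54 + G)*(424 + G) (d(G) = (G + 424)*(G + 3*3**2*(1 - 1*3)) = (424 + G)*(G + 3*9*(1 - 3)) = (424 + G)*(G + 3*9*(-2)) = (424 + G)*(G - 54) = (424 + G)*(-54 + G) = (-54 + G)*(424 + G))
d(269) + r(-269) = (-22896 + 269**2 + 370*269) + 624*(-269) = (-22896 + 72361 + 99530) - 167856 = 148995 - 167856 = -18861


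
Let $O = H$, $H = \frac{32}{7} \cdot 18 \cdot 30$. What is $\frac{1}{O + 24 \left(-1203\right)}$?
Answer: $- \frac{7}{184824} \approx -3.7874 \cdot 10^{-5}$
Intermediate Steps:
$H = \frac{17280}{7}$ ($H = 32 \cdot \frac{1}{7} \cdot 18 \cdot 30 = \frac{32}{7} \cdot 18 \cdot 30 = \frac{576}{7} \cdot 30 = \frac{17280}{7} \approx 2468.6$)
$O = \frac{17280}{7} \approx 2468.6$
$\frac{1}{O + 24 \left(-1203\right)} = \frac{1}{\frac{17280}{7} + 24 \left(-1203\right)} = \frac{1}{\frac{17280}{7} - 28872} = \frac{1}{- \frac{184824}{7}} = - \frac{7}{184824}$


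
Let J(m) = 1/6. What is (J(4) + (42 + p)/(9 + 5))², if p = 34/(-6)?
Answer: 3364/441 ≈ 7.6281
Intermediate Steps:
p = -17/3 (p = 34*(-⅙) = -17/3 ≈ -5.6667)
J(m) = ⅙
(J(4) + (42 + p)/(9 + 5))² = (⅙ + (42 - 17/3)/(9 + 5))² = (⅙ + (109/3)/14)² = (⅙ + (109/3)*(1/14))² = (⅙ + 109/42)² = (58/21)² = 3364/441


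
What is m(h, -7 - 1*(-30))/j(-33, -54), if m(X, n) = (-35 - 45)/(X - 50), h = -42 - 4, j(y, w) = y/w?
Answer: 15/11 ≈ 1.3636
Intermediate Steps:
h = -46
m(X, n) = -80/(-50 + X)
m(h, -7 - 1*(-30))/j(-33, -54) = (-80/(-50 - 46))/((-33/(-54))) = (-80/(-96))/((-33*(-1/54))) = (-80*(-1/96))/(11/18) = (⅚)*(18/11) = 15/11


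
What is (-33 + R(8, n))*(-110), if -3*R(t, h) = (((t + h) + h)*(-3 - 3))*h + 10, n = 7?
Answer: -89650/3 ≈ -29883.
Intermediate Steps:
R(t, h) = -10/3 - h*(-12*h - 6*t)/3 (R(t, h) = -((((t + h) + h)*(-3 - 3))*h + 10)/3 = -((((h + t) + h)*(-6))*h + 10)/3 = -(((t + 2*h)*(-6))*h + 10)/3 = -((-12*h - 6*t)*h + 10)/3 = -(h*(-12*h - 6*t) + 10)/3 = -(10 + h*(-12*h - 6*t))/3 = -10/3 - h*(-12*h - 6*t)/3)
(-33 + R(8, n))*(-110) = (-33 + (-10/3 + 4*7**2 + 2*7*8))*(-110) = (-33 + (-10/3 + 4*49 + 112))*(-110) = (-33 + (-10/3 + 196 + 112))*(-110) = (-33 + 914/3)*(-110) = (815/3)*(-110) = -89650/3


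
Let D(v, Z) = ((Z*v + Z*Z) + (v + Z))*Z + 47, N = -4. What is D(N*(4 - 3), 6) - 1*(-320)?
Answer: 451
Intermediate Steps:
D(v, Z) = 47 + Z*(Z + v + Z² + Z*v) (D(v, Z) = ((Z*v + Z²) + (Z + v))*Z + 47 = ((Z² + Z*v) + (Z + v))*Z + 47 = (Z + v + Z² + Z*v)*Z + 47 = Z*(Z + v + Z² + Z*v) + 47 = 47 + Z*(Z + v + Z² + Z*v))
D(N*(4 - 3), 6) - 1*(-320) = (47 + 6² + 6³ + 6*(-4*(4 - 3)) - 4*(4 - 3)*6²) - 1*(-320) = (47 + 36 + 216 + 6*(-4*1) - 4*1*36) + 320 = (47 + 36 + 216 + 6*(-4) - 4*36) + 320 = (47 + 36 + 216 - 24 - 144) + 320 = 131 + 320 = 451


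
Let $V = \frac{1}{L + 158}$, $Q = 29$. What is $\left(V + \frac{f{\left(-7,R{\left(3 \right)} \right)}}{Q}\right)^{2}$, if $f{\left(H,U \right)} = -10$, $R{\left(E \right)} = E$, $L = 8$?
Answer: $\frac{2660161}{23174596} \approx 0.11479$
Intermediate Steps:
$V = \frac{1}{166}$ ($V = \frac{1}{8 + 158} = \frac{1}{166} \approx 0.0060241$)
$\left(V + \frac{f{\left(-7,R{\left(3 \right)} \right)}}{Q}\right)^{2} = \left(\frac{1}{166} - \frac{10}{29}\right)^{2} = \left(- \frac{1631}{4814}\right)^{2} = \frac{2660161}{23174596}$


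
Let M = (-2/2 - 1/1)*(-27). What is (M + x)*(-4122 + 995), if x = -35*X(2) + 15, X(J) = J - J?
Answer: -215763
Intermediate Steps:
X(J) = 0
x = 15 (x = -35*0 + 15 = 0 + 15 = 15)
M = 54 (M = (-2*½ - 1*1)*(-27) = (-1 - 1)*(-27) = -2*(-27) = 54)
(M + x)*(-4122 + 995) = (54 + 15)*(-4122 + 995) = 69*(-3127) = -215763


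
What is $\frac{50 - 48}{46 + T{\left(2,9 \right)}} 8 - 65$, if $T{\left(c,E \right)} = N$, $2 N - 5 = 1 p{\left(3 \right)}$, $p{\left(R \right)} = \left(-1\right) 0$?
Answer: $- \frac{6273}{97} \approx -64.67$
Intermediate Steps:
$p{\left(R \right)} = 0$
$N = \frac{5}{2}$ ($N = \frac{5}{2} + \frac{1 \cdot 0}{2} = \frac{5}{2} + \frac{1}{2} \cdot 0 = \frac{5}{2} + 0 = \frac{5}{2} \approx 2.5$)
$T{\left(c,E \right)} = \frac{5}{2}$
$\frac{50 - 48}{46 + T{\left(2,9 \right)}} 8 - 65 = \frac{50 - 48}{46 + \frac{5}{2}} \cdot 8 - 65 = \frac{2}{\frac{97}{2}} \cdot 8 - 65 = 2 \cdot \frac{2}{97} \cdot 8 - 65 = \frac{4}{97} \cdot 8 - 65 = \frac{32}{97} - 65 = - \frac{6273}{97}$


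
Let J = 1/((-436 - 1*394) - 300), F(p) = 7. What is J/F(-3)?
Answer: -1/7910 ≈ -0.00012642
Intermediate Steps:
J = -1/1130 (J = 1/((-436 - 394) - 300) = 1/(-830 - 300) = 1/(-1130) = -1/1130 ≈ -0.00088496)
J/F(-3) = -1/1130/7 = -1/1130*1/7 = -1/7910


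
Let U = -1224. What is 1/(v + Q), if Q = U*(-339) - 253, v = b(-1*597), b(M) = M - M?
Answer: 1/414683 ≈ 2.4115e-6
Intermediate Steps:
b(M) = 0
v = 0
Q = 414683 (Q = -1224*(-339) - 253 = 414936 - 253 = 414683)
1/(v + Q) = 1/(0 + 414683) = 1/414683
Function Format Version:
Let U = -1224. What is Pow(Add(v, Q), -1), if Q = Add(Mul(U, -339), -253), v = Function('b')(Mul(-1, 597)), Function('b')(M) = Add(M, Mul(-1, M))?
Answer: Rational(1, 414683) ≈ 2.4115e-6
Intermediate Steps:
Function('b')(M) = 0
v = 0
Q = 414683 (Q = Add(Mul(-1224, -339), -253) = Add(414936, -253) = 414683)
Pow(Add(v, Q), -1) = Pow(Add(0, 414683), -1) = Pow(414683, -1) = Rational(1, 414683)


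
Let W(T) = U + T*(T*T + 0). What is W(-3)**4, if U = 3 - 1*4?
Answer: 614656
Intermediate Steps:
U = -1 (U = 3 - 4 = -1)
W(T) = -1 + T**3 (W(T) = -1 + T*(T*T + 0) = -1 + T*(T**2 + 0) = -1 + T*T**2 = -1 + T**3)
W(-3)**4 = (-1 + (-3)**3)**4 = (-1 - 27)**4 = (-28)**4 = 614656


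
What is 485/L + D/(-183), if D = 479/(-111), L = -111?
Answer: -88276/20313 ≈ -4.3458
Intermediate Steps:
D = -479/111 (D = 479*(-1/111) = -479/111 ≈ -4.3153)
485/L + D/(-183) = 485/(-111) - 479/111/(-183) = 485*(-1/111) - 479/111*(-1/183) = -485/111 + 479/20313 = -88276/20313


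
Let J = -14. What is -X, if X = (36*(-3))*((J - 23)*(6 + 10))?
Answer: -63936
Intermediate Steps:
X = 63936 (X = (36*(-3))*((-14 - 23)*(6 + 10)) = -(-3996)*16 = -108*(-592) = 63936)
-X = -1*63936 = -63936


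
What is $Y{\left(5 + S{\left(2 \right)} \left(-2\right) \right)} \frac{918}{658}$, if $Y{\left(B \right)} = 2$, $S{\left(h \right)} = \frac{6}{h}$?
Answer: $\frac{918}{329} \approx 2.7903$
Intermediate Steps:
$Y{\left(5 + S{\left(2 \right)} \left(-2\right) \right)} \frac{918}{658} = 2 \cdot \frac{918}{658} = 2 \cdot 918 \cdot \frac{1}{658} = 2 \cdot \frac{459}{329} = \frac{918}{329}$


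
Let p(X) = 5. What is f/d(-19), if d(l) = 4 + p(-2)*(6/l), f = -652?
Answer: -6194/23 ≈ -269.30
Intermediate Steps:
d(l) = 4 + 30/l (d(l) = 4 + 5*(6/l) = 4 + 30/l)
f/d(-19) = -652/(4 + 30/(-19)) = -652/(4 + 30*(-1/19)) = -652/(4 - 30/19) = -652/46/19 = -652*19/46 = -6194/23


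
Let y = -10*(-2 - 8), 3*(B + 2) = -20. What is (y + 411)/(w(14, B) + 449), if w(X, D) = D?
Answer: 1533/1321 ≈ 1.1605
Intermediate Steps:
B = -26/3 (B = -2 + (⅓)*(-20) = -2 - 20/3 = -26/3 ≈ -8.6667)
y = 100 (y = -10*(-10) = 100)
(y + 411)/(w(14, B) + 449) = (100 + 411)/(-26/3 + 449) = 511/(1321/3) = 511*(3/1321) = 1533/1321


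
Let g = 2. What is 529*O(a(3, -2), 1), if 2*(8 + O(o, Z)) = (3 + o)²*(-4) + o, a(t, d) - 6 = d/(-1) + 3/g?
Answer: -668127/4 ≈ -1.6703e+5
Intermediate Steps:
a(t, d) = 15/2 - d (a(t, d) = 6 + (d/(-1) + 3/2) = 6 + (d*(-1) + 3*(½)) = 6 + (-d + 3/2) = 6 + (3/2 - d) = 15/2 - d)
O(o, Z) = -8 + o/2 - 2*(3 + o)² (O(o, Z) = -8 + ((3 + o)²*(-4) + o)/2 = -8 + (-4*(3 + o)² + o)/2 = -8 + (o - 4*(3 + o)²)/2 = -8 + (o/2 - 2*(3 + o)²) = -8 + o/2 - 2*(3 + o)²)
529*O(a(3, -2), 1) = 529*(-8 + (15/2 - 1*(-2))/2 - 2*(3 + (15/2 - 1*(-2)))²) = 529*(-8 + (15/2 + 2)/2 - 2*(3 + (15/2 + 2))²) = 529*(-8 + (½)*(19/2) - 2*(3 + 19/2)²) = 529*(-8 + 19/4 - 2*(25/2)²) = 529*(-8 + 19/4 - 2*625/4) = 529*(-8 + 19/4 - 625/2) = 529*(-1263/4) = -668127/4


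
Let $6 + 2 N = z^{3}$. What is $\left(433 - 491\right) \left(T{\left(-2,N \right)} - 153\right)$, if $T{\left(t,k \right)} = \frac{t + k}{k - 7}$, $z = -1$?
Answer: $\frac{185716}{21} \approx 8843.6$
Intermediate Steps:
$N = - \frac{7}{2}$ ($N = -3 + \frac{\left(-1\right)^{3}}{2} = -3 + \frac{1}{2} \left(-1\right) = -3 - \frac{1}{2} = - \frac{7}{2} \approx -3.5$)
$T{\left(t,k \right)} = \frac{k + t}{-7 + k}$
$\left(433 - 491\right) \left(T{\left(-2,N \right)} - 153\right) = \left(433 - 491\right) \left(\frac{- \frac{7}{2} - 2}{-7 - \frac{7}{2}} - 153\right) = - 58 \left(\frac{1}{- \frac{21}{2}} \left(- \frac{11}{2}\right) - 153\right) = - 58 \left(\left(- \frac{2}{21}\right) \left(- \frac{11}{2}\right) - 153\right) = - 58 \left(\frac{11}{21} - 153\right) = \left(-58\right) \left(- \frac{3202}{21}\right) = \frac{185716}{21}$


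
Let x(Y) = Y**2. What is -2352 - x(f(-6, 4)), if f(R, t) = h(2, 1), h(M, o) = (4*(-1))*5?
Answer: -2752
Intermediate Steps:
h(M, o) = -20 (h(M, o) = -4*5 = -20)
f(R, t) = -20
-2352 - x(f(-6, 4)) = -2352 - 1*(-20)**2 = -2352 - 1*400 = -2352 - 400 = -2752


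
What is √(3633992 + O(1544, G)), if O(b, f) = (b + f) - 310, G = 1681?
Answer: √3636907 ≈ 1907.1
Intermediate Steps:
O(b, f) = -310 + b + f
√(3633992 + O(1544, G)) = √(3633992 + (-310 + 1544 + 1681)) = √(3633992 + 2915) = √3636907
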